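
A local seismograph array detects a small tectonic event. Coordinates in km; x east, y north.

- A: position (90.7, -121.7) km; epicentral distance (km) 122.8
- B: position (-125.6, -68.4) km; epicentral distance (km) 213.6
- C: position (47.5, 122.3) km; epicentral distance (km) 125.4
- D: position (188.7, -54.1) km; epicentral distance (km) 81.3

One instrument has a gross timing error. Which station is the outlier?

Solve using three stations at a time. Using A, B, C (subtract circle equations pairwise → linear system) gives (x, y) ≈ (76.7, 0.3).
Distances from that point to each station vs reported:
  A: calculated 122.8 vs reported 122.8 → residual 0.0 km
  B: calculated 213.6 vs reported 213.6 → residual 0.0 km
  C: calculated 125.4 vs reported 125.4 → residual 0.0 km
  D: calculated 124.6 vs reported 81.3 → residual 43.3 km
A, B, C are mutually consistent (residuals ≈ 0); D is off by 43.3 km.

D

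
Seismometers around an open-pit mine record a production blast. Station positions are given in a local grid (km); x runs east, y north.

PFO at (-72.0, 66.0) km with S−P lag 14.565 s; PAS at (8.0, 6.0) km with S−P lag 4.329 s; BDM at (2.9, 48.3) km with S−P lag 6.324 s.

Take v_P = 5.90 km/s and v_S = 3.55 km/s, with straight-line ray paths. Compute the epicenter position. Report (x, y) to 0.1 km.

Distance from S−P lag: d = Δt · v_P v_S / (v_P − v_S) = Δt · (5.90·3.55)/(5.90−3.55) ≈ 8.9128·Δt.
So d_PFO = 129.81, d_PAS = 38.58, d_BDM = 56.36 km.
Circle about each station: (x + 72.0)² + (y − 66.0)² = 129.81²; (x − 8.0)² + (y − 6.0)² = 38.58²; (x − 2.9)² + (y − 48.3)² = 56.36².
Subtracting the PFO equation from the PAS and BDM equations removes the quadratic terms:
160.0 x − 120.0 y = 5922.22
149.8 x − 35.4 y = 6475.49
Solving the 2×2 system: x ≈ 46.1, y ≈ 12.1 km.

x ≈ 46.1 km, y ≈ 12.1 km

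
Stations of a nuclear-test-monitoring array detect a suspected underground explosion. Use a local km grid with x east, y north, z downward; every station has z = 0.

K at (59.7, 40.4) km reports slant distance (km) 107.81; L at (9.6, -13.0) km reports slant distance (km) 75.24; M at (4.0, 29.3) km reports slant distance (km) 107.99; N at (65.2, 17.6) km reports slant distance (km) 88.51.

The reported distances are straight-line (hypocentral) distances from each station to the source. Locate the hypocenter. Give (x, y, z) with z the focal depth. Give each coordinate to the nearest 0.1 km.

Each station gives a sphere (x−x_i)² + (y−y_i)² + z² = d_i² (stations at z=0).
Subtracting the K sphere from L and M: z² cancels, leaving linear equations in x and y:
-100.2 x − 106.8 y = 1026.85
-111.4 x − 22.2 y = -4360.60
Solving: x ≈ 50.502, y ≈ -56.996 km (keep extra digits for the depth step; rounded: 50.5, -57.0).
Then from the K sphere: z² = 107.81² − (x − 59.7)² − (y − 40.4)² with x = 50.502, y = -56.996, so z ≈ 45.304 ≈ 45.3 km.
Check against N (with the unrounded solution): distance 88.50 ≈ 88.51 km. ✓

(50.5, -57.0, 45.3)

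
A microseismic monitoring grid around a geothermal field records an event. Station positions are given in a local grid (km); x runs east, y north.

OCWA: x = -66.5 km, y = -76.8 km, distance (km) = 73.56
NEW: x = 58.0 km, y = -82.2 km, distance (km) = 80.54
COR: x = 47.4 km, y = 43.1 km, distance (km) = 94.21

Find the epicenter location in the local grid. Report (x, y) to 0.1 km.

Circle about each station: (x + 66.5)² + (y + 76.8)² = 73.56²; (x − 58.0)² + (y + 82.2)² = 80.54²; (x − 47.4)² + (y − 43.1)² = 94.21².
Subtracting the OCWA equation from the NEW and COR equations removes the quadratic terms:
249.0 x − 10.8 y = -1275.27
227.8 x + 239.8 y = -9680.57
Solving the 2×2 system: x ≈ -6.6, y ≈ -34.1 km.

x ≈ -6.6 km, y ≈ -34.1 km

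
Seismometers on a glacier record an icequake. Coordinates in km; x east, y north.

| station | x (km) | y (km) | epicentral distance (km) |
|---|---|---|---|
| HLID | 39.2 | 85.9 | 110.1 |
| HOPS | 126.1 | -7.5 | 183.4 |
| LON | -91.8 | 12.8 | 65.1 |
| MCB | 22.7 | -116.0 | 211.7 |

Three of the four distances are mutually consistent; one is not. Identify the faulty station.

HOPS

Solve using three stations at a time. Using HLID, LON, MCB (subtract circle equations pairwise → linear system) gives (x, y) ≈ (-70.3, 74.2).
Distances from that point to each station vs reported:
  HLID: calculated 110.1 vs reported 110.1 → residual 0.0 km
  HOPS: calculated 212.7 vs reported 183.4 → residual 29.3 km
  LON: calculated 65.1 vs reported 65.1 → residual 0.0 km
  MCB: calculated 211.7 vs reported 211.7 → residual 0.0 km
HLID, LON, MCB are mutually consistent (residuals ≈ 0); HOPS is off by 29.3 km.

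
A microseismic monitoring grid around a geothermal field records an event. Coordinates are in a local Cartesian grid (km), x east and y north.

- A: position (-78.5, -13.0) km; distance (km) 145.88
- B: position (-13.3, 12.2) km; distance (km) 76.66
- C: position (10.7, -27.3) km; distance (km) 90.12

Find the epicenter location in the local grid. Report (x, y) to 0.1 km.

(51.6, 53.0)

Circle about each station: (x + 78.5)² + (y + 13.0)² = 145.88²; (x + 13.3)² + (y − 12.2)² = 76.66²; (x − 10.7)² + (y + 27.3)² = 90.12².
Subtracting the A equation from the B and C equations removes the quadratic terms:
130.4 x + 50.4 y = 9398.70
178.4 x − 28.6 y = 7687.89
Solving the 2×2 system: x ≈ 51.6, y ≈ 53.0 km.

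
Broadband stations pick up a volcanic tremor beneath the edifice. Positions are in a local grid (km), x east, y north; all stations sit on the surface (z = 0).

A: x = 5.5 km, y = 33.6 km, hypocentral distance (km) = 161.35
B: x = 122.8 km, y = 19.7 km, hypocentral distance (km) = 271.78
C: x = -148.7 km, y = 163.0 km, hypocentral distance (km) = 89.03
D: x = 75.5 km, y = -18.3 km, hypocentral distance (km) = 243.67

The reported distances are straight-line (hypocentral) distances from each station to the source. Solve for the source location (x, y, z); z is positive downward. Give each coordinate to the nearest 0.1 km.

Each station gives a sphere (x−x_i)² + (y−y_i)² + z² = d_i² (stations at z=0).
Subtracting the A sphere from B and C: z² cancels, leaving linear equations in x and y:
234.6 x − 27.8 y = -33521.83
-308.4 x + 258.8 y = 65628.96
Solving: x ≈ -131.393, y ≈ 97.014 km (keep extra digits for the depth step; rounded: -131.4, 97.0).
Then from the A sphere: z² = 161.35² − (x − 5.5)² − (y − 33.6)² with x = -131.393, y = 97.014, so z ≈ 57.208 ≈ 57.2 km.

x ≈ -131.4 km, y ≈ 97.0 km, depth ≈ 57.2 km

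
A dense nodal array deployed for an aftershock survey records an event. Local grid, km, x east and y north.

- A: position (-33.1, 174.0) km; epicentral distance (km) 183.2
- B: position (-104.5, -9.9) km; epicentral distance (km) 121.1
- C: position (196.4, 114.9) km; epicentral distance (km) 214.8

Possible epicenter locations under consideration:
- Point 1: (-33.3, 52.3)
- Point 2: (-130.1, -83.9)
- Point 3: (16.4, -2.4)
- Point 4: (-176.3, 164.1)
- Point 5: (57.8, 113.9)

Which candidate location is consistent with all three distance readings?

For each candidate, compare |candidate − station| to the reported distance:
Point 1: residuals A 61.5, B 26.6, C 23.3 → max 61.5 km
Point 2: residuals A 92.3, B 42.8, C 167.5 → max 167.5 km
Point 3: residuals A 0.0, B 0.0, C 0.0 → max 0.0 km
Point 4: residuals A 39.7, B 67.1, C 161.1 → max 161.1 km
Point 5: residuals A 74.2, B 83.0, C 76.2 → max 83.0 km
Only Point 3 has all residuals ≈ 0.

Point 3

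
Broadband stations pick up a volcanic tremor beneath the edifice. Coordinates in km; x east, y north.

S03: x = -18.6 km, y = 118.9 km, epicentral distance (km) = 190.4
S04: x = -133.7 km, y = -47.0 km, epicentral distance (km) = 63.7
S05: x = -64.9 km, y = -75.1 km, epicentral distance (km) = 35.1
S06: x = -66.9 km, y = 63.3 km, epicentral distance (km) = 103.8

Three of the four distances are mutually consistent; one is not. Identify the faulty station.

S03

Solve using three stations at a time. Using S04, S05, S06 (subtract circle equations pairwise → linear system) gives (x, y) ≈ (-70.3, -40.4).
Distances from that point to each station vs reported:
  S03: calculated 167.5 vs reported 190.4 → residual 22.9 km
  S04: calculated 63.7 vs reported 63.7 → residual 0.0 km
  S05: calculated 35.1 vs reported 35.1 → residual 0.0 km
  S06: calculated 103.8 vs reported 103.8 → residual 0.0 km
S04, S05, S06 are mutually consistent (residuals ≈ 0); S03 is off by 22.9 km.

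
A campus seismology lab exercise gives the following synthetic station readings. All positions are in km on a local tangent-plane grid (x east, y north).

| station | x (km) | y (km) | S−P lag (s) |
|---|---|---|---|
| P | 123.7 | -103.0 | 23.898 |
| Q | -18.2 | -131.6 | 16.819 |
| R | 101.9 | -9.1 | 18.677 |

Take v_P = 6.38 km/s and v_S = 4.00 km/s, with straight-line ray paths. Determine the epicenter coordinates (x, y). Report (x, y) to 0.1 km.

(-94.1, 32.0)

Distance from S−P lag: d = Δt · v_P v_S / (v_P − v_S) = Δt · (6.38·4.00)/(6.38−4.00) ≈ 10.7227·Δt.
So d_P = 256.25, d_Q = 180.34, d_R = 200.27 km.
Circle about each station: (x − 123.7)² + (y + 103.0)² = 256.25²; (x + 18.2)² + (y + 131.6)² = 180.34²; (x − 101.9)² + (y + 9.1)² = 200.27².
Subtracting pairs of circle equations eliminates x²+y² and gives linear equations (the radical axes):
-283.8 x − 57.2 y = 24880.66
-43.6 x + 187.8 y = 10111.72
Solving the 2×2 system: x ≈ -94.1, y ≈ 32.0 km.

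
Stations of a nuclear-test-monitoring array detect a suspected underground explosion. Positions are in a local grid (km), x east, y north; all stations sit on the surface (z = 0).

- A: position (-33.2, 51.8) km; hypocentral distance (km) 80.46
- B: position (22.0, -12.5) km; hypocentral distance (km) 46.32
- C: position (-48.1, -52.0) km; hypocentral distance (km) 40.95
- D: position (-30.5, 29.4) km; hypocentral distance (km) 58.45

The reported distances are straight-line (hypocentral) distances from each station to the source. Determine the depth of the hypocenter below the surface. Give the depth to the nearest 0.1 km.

Each station gives a sphere (x−x_i)² + (y−y_i)² + z² = d_i² (stations at z=0).
Subtracting the A sphere from B and C: z² cancels, leaving linear equations in x and y:
110.4 x − 128.6 y = 1183.04
-29.8 x − 207.6 y = 6029.04
Solving: x ≈ -19.802, y ≈ -26.199 km (keep extra digits for the depth step; rounded: -19.8, -26.2).
Then from the A sphere: z² = 80.46² − (x + 33.2)² − (y − 51.8)² with x = -19.802, y = -26.199, so z ≈ 14.507 ≈ 14.5 km.

14.5 km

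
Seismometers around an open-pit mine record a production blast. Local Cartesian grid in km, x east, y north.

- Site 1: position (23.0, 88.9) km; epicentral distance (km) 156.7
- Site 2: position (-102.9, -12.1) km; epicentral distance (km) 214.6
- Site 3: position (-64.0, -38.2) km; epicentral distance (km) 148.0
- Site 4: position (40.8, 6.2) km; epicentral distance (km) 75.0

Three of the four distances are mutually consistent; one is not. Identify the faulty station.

Site 2

Solve using three stations at a time. Using Site 1, Site 3, Site 4 (subtract circle equations pairwise → linear system) gives (x, y) ≈ (83.0, -55.9).
Distances from that point to each station vs reported:
  Site 1: calculated 156.7 vs reported 156.7 → residual 0.0 km
  Site 2: calculated 191.0 vs reported 214.6 → residual 23.6 km
  Site 3: calculated 148.0 vs reported 148.0 → residual 0.0 km
  Site 4: calculated 75.1 vs reported 75.0 → residual 0.1 km
Site 1, Site 3, Site 4 are mutually consistent (residuals ≈ 0); Site 2 is off by 23.6 km.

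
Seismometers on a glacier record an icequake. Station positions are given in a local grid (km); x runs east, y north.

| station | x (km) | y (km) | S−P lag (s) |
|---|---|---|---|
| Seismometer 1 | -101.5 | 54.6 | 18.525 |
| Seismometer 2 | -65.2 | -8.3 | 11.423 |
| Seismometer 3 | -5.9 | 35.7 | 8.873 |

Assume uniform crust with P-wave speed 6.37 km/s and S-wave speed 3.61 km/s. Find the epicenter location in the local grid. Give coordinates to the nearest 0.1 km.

x ≈ 27.4 km, y ≈ -30.3 km

Distance from S−P lag: d = Δt · v_P v_S / (v_P − v_S) = Δt · (6.37·3.61)/(6.37−3.61) ≈ 8.3318·Δt.
So d_Seismometer 1 = 154.35, d_Seismometer 2 = 95.17, d_Seismometer 3 = 73.93 km.
Circle about each station: (x + 101.5)² + (y − 54.6)² = 154.35²; (x + 65.2)² + (y + 8.3)² = 95.17²; (x + 5.9)² + (y − 35.7)² = 73.93².
Subtracting pairs of circle equations eliminates x²+y² and gives linear equations (the radical axes):
72.6 x − 125.8 y = 5803.11
191.2 x − 37.8 y = 6384.17
Solving the 2×2 system: x ≈ 27.4, y ≈ -30.3 km.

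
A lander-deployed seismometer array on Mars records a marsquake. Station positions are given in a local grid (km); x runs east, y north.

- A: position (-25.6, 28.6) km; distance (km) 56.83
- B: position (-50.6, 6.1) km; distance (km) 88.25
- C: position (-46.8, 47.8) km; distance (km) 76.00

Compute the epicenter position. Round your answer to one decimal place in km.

Circle about each station: (x + 25.6)² + (y − 28.6)² = 56.83²; (x + 50.6)² + (y − 6.1)² = 88.25²; (x + 46.8)² + (y − 47.8)² = 76.00².
Subtracting the A equation from the B and C equations removes the quadratic terms:
-50.0 x − 45.0 y = -3434.16
-42.4 x + 38.4 y = 455.41
Solving the 2×2 system: x ≈ 29.1, y ≈ 44.0 km.

x ≈ 29.1 km, y ≈ 44.0 km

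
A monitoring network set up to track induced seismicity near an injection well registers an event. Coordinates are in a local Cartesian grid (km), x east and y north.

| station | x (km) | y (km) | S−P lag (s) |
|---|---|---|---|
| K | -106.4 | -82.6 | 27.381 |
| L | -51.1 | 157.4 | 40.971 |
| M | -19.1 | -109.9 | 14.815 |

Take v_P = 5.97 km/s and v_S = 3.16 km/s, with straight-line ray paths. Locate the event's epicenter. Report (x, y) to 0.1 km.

Distance from S−P lag: d = Δt · v_P v_S / (v_P − v_S) = Δt · (5.97·3.16)/(5.97−3.16) ≈ 6.7136·Δt.
So d_K = 183.82, d_L = 275.06, d_M = 99.46 km.
Circle about each station: (x + 106.4)² + (y + 82.6)² = 183.82²; (x + 51.1)² + (y − 157.4)² = 275.06²; (x + 19.1)² + (y + 109.9)² = 99.46².
Subtracting the K equation from the L and M equations removes the quadratic terms:
110.6 x + 480.0 y = -32625.96
174.6 x − 54.6 y = 18196.60
Solving the 2×2 system: x ≈ 77.4, y ≈ -85.8 km.
Check against K (with the unrounded x, y): √((x + 106.4)²+(y + 82.6)²) = 183.82 ≈ 183.82 km. ✓

(77.4, -85.8)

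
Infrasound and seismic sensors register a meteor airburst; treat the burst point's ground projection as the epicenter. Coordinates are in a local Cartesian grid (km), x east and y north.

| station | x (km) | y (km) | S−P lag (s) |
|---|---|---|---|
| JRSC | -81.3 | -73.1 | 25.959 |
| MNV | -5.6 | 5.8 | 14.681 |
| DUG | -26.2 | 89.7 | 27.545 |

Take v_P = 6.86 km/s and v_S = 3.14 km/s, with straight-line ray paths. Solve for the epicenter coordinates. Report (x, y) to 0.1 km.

Distance from S−P lag: d = Δt · v_P v_S / (v_P − v_S) = Δt · (6.86·3.14)/(6.86−3.14) ≈ 5.7904·Δt.
So d_JRSC = 150.31, d_MNV = 85.01, d_DUG = 159.50 km.
Circle about each station: (x + 81.3)² + (y + 73.1)² = 150.31²; (x + 5.6)² + (y − 5.8)² = 85.01²; (x + 26.2)² + (y − 89.7)² = 159.50².
Subtracting pairs of circle equations eliminates x²+y² and gives linear equations (the radical axes):
151.4 x + 157.8 y = 3478.10
110.2 x + 325.6 y = -6067.92
Solving the 2×2 system: x ≈ 65.5, y ≈ -40.8 km.

x ≈ 65.5 km, y ≈ -40.8 km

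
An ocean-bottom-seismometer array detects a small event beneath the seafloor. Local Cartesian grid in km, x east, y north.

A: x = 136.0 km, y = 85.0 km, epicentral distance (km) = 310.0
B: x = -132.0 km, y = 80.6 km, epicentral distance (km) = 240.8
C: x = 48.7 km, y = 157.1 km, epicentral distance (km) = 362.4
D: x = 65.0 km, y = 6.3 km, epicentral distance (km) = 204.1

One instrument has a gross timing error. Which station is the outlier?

C

Solve using three stations at a time. Using A, B, D (subtract circle equations pairwise → linear system) gives (x, y) ≈ (-65.3, -150.7).
Distances from that point to each station vs reported:
  A: calculated 309.9 vs reported 310.0 → residual 0.1 km
  B: calculated 240.7 vs reported 240.8 → residual 0.1 km
  C: calculated 328.2 vs reported 362.4 → residual 34.2 km
  D: calculated 204.0 vs reported 204.1 → residual 0.1 km
A, B, D are mutually consistent (residuals ≈ 0); C is off by 34.2 km.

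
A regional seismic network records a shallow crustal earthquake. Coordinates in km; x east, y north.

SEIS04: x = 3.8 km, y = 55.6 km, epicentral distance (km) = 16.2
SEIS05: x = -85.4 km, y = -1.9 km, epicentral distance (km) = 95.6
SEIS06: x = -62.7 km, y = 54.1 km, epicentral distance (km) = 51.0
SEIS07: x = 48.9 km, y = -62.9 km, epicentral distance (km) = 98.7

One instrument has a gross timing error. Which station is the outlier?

SEIS07

Solve using three stations at a time. Using SEIS04, SEIS05, SEIS06 (subtract circle equations pairwise → linear system) gives (x, y) ≈ (-12.0, 59.3).
Distances from that point to each station vs reported:
  SEIS04: calculated 16.2 vs reported 16.2 → residual 0.0 km
  SEIS05: calculated 95.6 vs reported 95.6 → residual 0.0 km
  SEIS06: calculated 51.0 vs reported 51.0 → residual 0.0 km
  SEIS07: calculated 136.5 vs reported 98.7 → residual 37.8 km
SEIS04, SEIS05, SEIS06 are mutually consistent (residuals ≈ 0); SEIS07 is off by 37.8 km.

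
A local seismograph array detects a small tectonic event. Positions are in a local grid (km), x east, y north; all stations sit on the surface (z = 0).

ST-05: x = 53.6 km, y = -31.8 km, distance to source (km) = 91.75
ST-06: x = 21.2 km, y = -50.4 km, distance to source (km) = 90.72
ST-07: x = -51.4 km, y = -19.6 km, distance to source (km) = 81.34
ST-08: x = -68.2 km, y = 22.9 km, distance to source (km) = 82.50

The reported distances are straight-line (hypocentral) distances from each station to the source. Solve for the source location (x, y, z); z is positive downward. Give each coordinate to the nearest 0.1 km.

(-1.9, 22.3, 49.1)

Each station gives a sphere (x−x_i)² + (y−y_i)² + z² = d_i² (stations at z=0).
Subtracting the ST-05 sphere from ST-06 and ST-07: z² cancels, leaving linear equations in x and y:
-64.8 x − 37.2 y = -706.66
-210.0 x + 24.4 y = 943.79
Solving: x ≈ -1.902, y ≈ 22.309 km (keep extra digits for the depth step; rounded: -1.9, 22.3).
Then from the ST-05 sphere: z² = 91.75² − (x − 53.6)² − (y + 31.8)² with x = -1.902, y = 22.309, so z ≈ 49.090 ≈ 49.1 km.
Check against ST-08 (with the unrounded solution): distance 82.50 ≈ 82.50 km. ✓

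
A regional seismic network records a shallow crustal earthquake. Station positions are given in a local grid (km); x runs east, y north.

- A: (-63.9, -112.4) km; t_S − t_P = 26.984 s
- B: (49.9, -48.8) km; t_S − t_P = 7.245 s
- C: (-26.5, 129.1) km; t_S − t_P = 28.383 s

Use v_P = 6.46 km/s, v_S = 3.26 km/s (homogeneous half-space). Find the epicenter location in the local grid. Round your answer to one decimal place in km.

x ≈ 87.2 km, y ≈ -19.1 km

Distance from S−P lag: d = Δt · v_P v_S / (v_P − v_S) = Δt · (6.46·3.26)/(6.46−3.26) ≈ 6.5811·Δt.
So d_A = 177.59, d_B = 47.68, d_C = 186.79 km.
Circle about each station: (x + 63.9)² + (y + 112.4)² = 177.59²; (x − 49.9)² + (y + 48.8)² = 47.68²; (x + 26.5)² + (y − 129.1)² = 186.79².
Subtracting the A equation from the B and C equations removes the quadratic terms:
227.6 x + 127.2 y = 17419.31
74.8 x + 483.0 y = -2700.21
Solving the 2×2 system: x ≈ 87.2, y ≈ -19.1 km.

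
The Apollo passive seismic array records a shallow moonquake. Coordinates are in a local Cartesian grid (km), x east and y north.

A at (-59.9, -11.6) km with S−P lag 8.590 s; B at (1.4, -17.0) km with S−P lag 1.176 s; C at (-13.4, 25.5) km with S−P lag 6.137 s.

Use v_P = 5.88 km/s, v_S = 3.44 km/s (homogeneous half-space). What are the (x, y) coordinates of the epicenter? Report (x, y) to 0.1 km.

x ≈ 10.9 km, y ≈ -19.2 km

Distance from S−P lag: d = Δt · v_P v_S / (v_P − v_S) = Δt · (5.88·3.44)/(5.88−3.44) ≈ 8.2898·Δt.
So d_A = 71.21, d_B = 9.75, d_C = 50.87 km.
Circle about each station: (x + 59.9)² + (y + 11.6)² = 71.21²; (x − 1.4)² + (y + 17.0)² = 9.75²; (x + 13.4)² + (y − 25.5)² = 50.87².
Subtracting the A equation from the B and C equations removes the quadratic terms:
122.6 x − 10.8 y = 1544.19
93.0 x + 74.2 y = -409.65
Solving the 2×2 system: x ≈ 10.9, y ≈ -19.2 km.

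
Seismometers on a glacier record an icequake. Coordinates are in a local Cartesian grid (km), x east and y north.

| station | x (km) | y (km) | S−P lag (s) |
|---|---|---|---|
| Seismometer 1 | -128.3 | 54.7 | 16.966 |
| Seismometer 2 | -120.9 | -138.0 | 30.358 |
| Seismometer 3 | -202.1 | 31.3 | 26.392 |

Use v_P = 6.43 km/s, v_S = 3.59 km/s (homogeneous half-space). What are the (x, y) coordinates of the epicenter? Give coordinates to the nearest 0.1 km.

Distance from S−P lag: d = Δt · v_P v_S / (v_P − v_S) = Δt · (6.43·3.59)/(6.43−3.59) ≈ 8.1281·Δt.
So d_Seismometer 1 = 137.90, d_Seismometer 2 = 246.75, d_Seismometer 3 = 214.52 km.
Circle about each station: (x + 128.3)² + (y − 54.7)² = 137.90²; (x + 120.9)² + (y + 138.0)² = 246.75²; (x + 202.1)² + (y − 31.3)² = 214.52².
Subtracting the Seismometer 1 equation from the Seismometer 2 and Seismometer 3 equations removes the quadratic terms:
14.8 x − 385.4 y = -27661.32
-147.6 x − 46.8 y = -4631.30
Solving the 2×2 system: x ≈ 8.5, y ≈ 72.1 km.
Check against Seismometer 1 (with the unrounded x, y): √((x + 128.3)²+(y − 54.7)²) = 137.92 ≈ 137.90 km. ✓

(8.5, 72.1)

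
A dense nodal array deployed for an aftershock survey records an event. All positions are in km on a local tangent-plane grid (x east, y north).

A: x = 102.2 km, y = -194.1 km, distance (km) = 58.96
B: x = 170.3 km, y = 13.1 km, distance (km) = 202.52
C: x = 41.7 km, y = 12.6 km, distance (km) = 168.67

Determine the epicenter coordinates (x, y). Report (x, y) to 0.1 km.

Circle about each station: (x − 102.2)² + (y + 194.1)² = 58.96²; (x − 170.3)² + (y − 13.1)² = 202.52²; (x − 41.7)² + (y − 12.6)² = 168.67².
Subtracting the A equation from the B and C equations removes the quadratic terms:
136.2 x + 414.4 y = -56484.02
-121.0 x + 413.4 y = -71195.29
Solving the 2×2 system: x ≈ 57.8, y ≈ -155.3 km.
Check against A (with the unrounded x, y): √((x − 102.2)²+(y + 194.1)²) = 58.96 ≈ 58.96 km. ✓

57.8 km east, -155.3 km north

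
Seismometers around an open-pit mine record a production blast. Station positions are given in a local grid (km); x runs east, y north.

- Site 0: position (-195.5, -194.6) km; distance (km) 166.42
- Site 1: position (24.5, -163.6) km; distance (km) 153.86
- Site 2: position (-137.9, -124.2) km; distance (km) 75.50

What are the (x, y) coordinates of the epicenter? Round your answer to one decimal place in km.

-92.6 km east, -63.8 km north

Circle about each station: (x + 195.5)² + (y + 194.6)² = 166.42²; (x − 24.5)² + (y + 163.6)² = 153.86²; (x + 137.9)² + (y + 124.2)² = 75.50².
Subtracting the Site 0 equation from the Site 1 and Site 2 equations removes the quadratic terms:
440.0 x + 62.0 y = -44701.48
115.2 x + 140.8 y = -19651.99
Solving the 2×2 system: x ≈ -92.6, y ≈ -63.8 km.
Check against Site 0 (with the unrounded x, y): √((x + 195.5)²+(y + 194.6)²) = 166.42 ≈ 166.42 km. ✓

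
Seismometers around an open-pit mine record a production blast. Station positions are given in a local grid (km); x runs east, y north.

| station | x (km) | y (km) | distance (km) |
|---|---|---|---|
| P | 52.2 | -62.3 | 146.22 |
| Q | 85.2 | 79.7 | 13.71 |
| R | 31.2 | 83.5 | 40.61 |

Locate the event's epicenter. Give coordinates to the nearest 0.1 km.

71.8 km east, 82.6 km north

Circle about each station: (x − 52.2)² + (y + 62.3)² = 146.22²; (x − 85.2)² + (y − 79.7)² = 13.71²; (x − 31.2)² + (y − 83.5)² = 40.61².
Subtracting the P equation from the Q and R equations removes the quadratic terms:
66.0 x + 284.0 y = 28197.32
-42.0 x + 291.6 y = 21070.68
Solving the 2×2 system: x ≈ 71.8, y ≈ 82.6 km.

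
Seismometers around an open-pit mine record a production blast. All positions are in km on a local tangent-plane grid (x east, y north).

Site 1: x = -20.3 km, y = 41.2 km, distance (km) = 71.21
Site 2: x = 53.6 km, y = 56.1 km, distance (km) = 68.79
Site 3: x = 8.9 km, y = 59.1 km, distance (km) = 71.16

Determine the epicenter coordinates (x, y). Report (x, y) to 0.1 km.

Circle about each station: (x + 20.3)² + (y − 41.2)² = 71.21²; (x − 53.6)² + (y − 56.1)² = 68.79²; (x − 8.9)² + (y − 59.1)² = 71.16².
Subtracting pairs of circle equations eliminates x²+y² and gives linear equations (the radical axes):
147.8 x + 29.8 y = 4249.44
58.4 x + 35.8 y = 1469.61
Solving the 2×2 system: x ≈ 30.5, y ≈ -8.7 km.

x ≈ 30.5 km, y ≈ -8.7 km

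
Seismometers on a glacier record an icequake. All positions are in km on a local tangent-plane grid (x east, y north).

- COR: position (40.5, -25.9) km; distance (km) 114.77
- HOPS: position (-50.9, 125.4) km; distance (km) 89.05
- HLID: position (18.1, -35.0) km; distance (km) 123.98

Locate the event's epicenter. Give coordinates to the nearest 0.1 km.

(30.1, 88.4)

Circle about each station: (x − 40.5)² + (y + 25.9)² = 114.77²; (x + 50.9)² + (y − 125.4)² = 89.05²; (x − 18.1)² + (y + 35.0)² = 123.98².
Subtracting pairs of circle equations eliminates x²+y² and gives linear equations (the radical axes):
-182.8 x + 302.6 y = 21247.16
-44.8 x − 18.2 y = -2957.34
Solving the 2×2 system: x ≈ 30.1, y ≈ 88.4 km.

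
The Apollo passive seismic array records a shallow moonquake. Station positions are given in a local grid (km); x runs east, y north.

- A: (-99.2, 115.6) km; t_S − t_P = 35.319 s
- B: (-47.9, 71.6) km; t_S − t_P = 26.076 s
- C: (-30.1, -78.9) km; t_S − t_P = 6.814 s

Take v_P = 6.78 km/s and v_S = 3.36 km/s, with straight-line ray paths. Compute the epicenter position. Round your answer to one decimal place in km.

13.7 km east, -90.8 km north

Distance from S−P lag: d = Δt · v_P v_S / (v_P − v_S) = Δt · (6.78·3.36)/(6.78−3.36) ≈ 6.6611·Δt.
So d_A = 235.26, d_B = 173.69, d_C = 45.39 km.
Circle about each station: (x + 99.2)² + (y − 115.6)² = 235.26²; (x + 47.9)² + (y − 71.6)² = 173.69²; (x + 30.1)² + (y + 78.9)² = 45.39².
Subtracting pairs of circle equations eliminates x²+y² and gives linear equations (the radical axes):
102.6 x − 88.0 y = 9396.02
138.2 x − 389.0 y = 37214.24
Solving the 2×2 system: x ≈ 13.7, y ≈ -90.8 km.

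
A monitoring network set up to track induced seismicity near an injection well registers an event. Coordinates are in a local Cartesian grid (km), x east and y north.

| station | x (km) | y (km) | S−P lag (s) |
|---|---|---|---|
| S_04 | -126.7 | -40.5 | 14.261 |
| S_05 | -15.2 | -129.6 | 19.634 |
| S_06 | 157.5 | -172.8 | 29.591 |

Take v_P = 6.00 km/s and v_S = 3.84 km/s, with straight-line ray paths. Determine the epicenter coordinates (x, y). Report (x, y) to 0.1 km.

Distance from S−P lag: d = Δt · v_P v_S / (v_P − v_S) = Δt · (6.00·3.84)/(6.00−3.84) ≈ 10.6667·Δt.
So d_S_04 = 152.12, d_S_05 = 209.43, d_S_06 = 315.64 km.
Circle about each station: (x + 126.7)² + (y + 40.5)² = 152.12²; (x + 15.2)² + (y + 129.6)² = 209.43²; (x − 157.5)² + (y + 172.8)² = 315.64².
Subtracting the S_04 equation from the S_05 and S_06 equations removes the quadratic terms:
223.0 x − 178.2 y = -21386.37
568.4 x − 264.6 y = -39515.17
Solving the 2×2 system: x ≈ -32.7, y ≈ 79.1 km.

x ≈ -32.7 km, y ≈ 79.1 km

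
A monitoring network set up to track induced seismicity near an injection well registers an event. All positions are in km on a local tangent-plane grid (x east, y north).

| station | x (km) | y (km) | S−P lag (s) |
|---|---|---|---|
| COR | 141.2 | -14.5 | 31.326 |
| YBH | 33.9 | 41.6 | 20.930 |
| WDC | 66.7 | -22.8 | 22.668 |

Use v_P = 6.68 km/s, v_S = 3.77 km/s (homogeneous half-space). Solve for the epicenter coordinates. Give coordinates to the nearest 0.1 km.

Distance from S−P lag: d = Δt · v_P v_S / (v_P − v_S) = Δt · (6.68·3.77)/(6.68−3.77) ≈ 8.6542·Δt.
So d_COR = 271.10, d_YBH = 181.13, d_WDC = 196.17 km.
Circle about each station: (x − 141.2)² + (y + 14.5)² = 271.10²; (x − 33.9)² + (y − 41.6)² = 181.13²; (x − 66.7)² + (y + 22.8)² = 196.17².
Subtracting the COR equation from the YBH and WDC equations removes the quadratic terms:
-214.6 x + 112.2 y = 23419.21
-149.0 x − 16.6 y = 19833.58
Solving the 2×2 system: x ≈ -128.9, y ≈ -37.8 km.
Check against COR (with the unrounded x, y): √((x − 141.2)²+(y + 14.5)²) = 271.10 ≈ 271.10 km. ✓

(-128.9, -37.8)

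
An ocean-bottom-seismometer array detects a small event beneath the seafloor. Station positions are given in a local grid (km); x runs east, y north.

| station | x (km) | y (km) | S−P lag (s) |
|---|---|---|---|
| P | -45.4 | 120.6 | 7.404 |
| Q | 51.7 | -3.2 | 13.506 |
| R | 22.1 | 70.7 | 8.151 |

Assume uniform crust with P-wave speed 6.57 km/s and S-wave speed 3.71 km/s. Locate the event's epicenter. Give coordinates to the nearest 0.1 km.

(-46.1, 57.5)

Distance from S−P lag: d = Δt · v_P v_S / (v_P − v_S) = Δt · (6.57·3.71)/(6.57−3.71) ≈ 8.5226·Δt.
So d_P = 63.10, d_Q = 115.11, d_R = 69.47 km.
Circle about each station: (x + 45.4)² + (y − 120.6)² = 63.10²; (x − 51.7)² + (y + 3.2)² = 115.11²; (x − 22.1)² + (y − 70.7)² = 69.47².
Subtracting pairs of circle equations eliminates x²+y² and gives linear equations (the radical axes):
194.2 x − 247.6 y = -23191.09
135.0 x − 99.8 y = -11963.09
Solving the 2×2 system: x ≈ -46.1, y ≈ 57.5 km.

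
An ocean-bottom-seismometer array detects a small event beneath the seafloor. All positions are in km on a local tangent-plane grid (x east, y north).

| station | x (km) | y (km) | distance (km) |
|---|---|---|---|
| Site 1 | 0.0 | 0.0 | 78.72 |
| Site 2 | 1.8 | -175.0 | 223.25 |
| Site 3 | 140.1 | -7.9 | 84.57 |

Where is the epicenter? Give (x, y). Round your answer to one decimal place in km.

x ≈ 69.0 km, y ≈ 37.9 km

Circle about each station: x² + y² = 78.72²; (x − 1.8)² + (y + 175.0)² = 223.25²; (x − 140.1)² + (y + 7.9)² = 84.57².
Subtracting the Site 1 equation from the Site 2 and Site 3 equations removes the quadratic terms:
3.6 x − 350.0 y = -13015.48
280.2 x − 15.8 y = 18735.17
Solving the 2×2 system: x ≈ 69.0, y ≈ 37.9 km.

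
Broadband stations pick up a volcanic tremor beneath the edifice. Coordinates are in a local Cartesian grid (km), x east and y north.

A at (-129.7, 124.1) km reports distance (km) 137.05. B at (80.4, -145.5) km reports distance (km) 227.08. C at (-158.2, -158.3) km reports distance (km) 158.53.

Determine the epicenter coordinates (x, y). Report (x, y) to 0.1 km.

Circle about each station: (x + 129.7)² + (y − 124.1)² = 137.05²; (x − 80.4)² + (y + 145.5)² = 227.08²; (x + 158.2)² + (y + 158.3)² = 158.53².
Subtracting pairs of circle equations eliminates x²+y² and gives linear equations (the radical axes):
420.2 x − 539.2 y = -37371.11
-57.0 x − 564.8 y = 11514.17
Solving the 2×2 system: x ≈ -101.9, y ≈ -10.1 km.
Check against A (with the unrounded x, y): √((x + 129.7)²+(y − 124.1)²) = 137.05 ≈ 137.05 km. ✓

(-101.9, -10.1)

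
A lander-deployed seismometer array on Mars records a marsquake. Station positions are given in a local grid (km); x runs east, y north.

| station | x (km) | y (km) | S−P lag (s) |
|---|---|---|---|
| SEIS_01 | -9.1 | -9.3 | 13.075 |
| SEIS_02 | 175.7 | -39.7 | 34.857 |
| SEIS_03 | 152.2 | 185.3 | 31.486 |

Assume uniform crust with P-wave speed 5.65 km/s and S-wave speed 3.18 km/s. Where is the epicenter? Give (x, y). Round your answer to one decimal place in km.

Distance from S−P lag: d = Δt · v_P v_S / (v_P − v_S) = Δt · (5.65·3.18)/(5.65−3.18) ≈ 7.2741·Δt.
So d_SEIS_01 = 95.11, d_SEIS_02 = 253.55, d_SEIS_03 = 229.03 km.
Circle about each station: (x + 9.1)² + (y + 9.3)² = 95.11²; (x − 175.7)² + (y + 39.7)² = 253.55²; (x − 152.2)² + (y − 185.3)² = 229.03².
Subtracting pairs of circle equations eliminates x²+y² and gives linear equations (the radical axes):
369.6 x − 60.8 y = -22964.41
322.6 x + 389.2 y = 13922.80
Solving the 2×2 system: x ≈ -49.5, y ≈ 76.8 km.

(-49.5, 76.8)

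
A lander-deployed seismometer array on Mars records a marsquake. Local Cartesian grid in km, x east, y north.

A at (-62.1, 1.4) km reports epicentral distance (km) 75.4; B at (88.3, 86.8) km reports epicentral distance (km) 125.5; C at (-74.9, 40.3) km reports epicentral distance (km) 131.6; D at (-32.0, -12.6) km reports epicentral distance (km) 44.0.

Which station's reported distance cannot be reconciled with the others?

C

Solve using three stations at a time. Using A, B, D (subtract circle equations pairwise → linear system) gives (x, y) ≈ (11.9, -12.7).
Distances from that point to each station vs reported:
  A: calculated 75.3 vs reported 75.4 → residual 0.1 km
  B: calculated 125.5 vs reported 125.5 → residual 0.0 km
  C: calculated 101.7 vs reported 131.6 → residual 29.9 km
  D: calculated 43.9 vs reported 44.0 → residual 0.1 km
A, B, D are mutually consistent (residuals ≈ 0); C is off by 29.9 km.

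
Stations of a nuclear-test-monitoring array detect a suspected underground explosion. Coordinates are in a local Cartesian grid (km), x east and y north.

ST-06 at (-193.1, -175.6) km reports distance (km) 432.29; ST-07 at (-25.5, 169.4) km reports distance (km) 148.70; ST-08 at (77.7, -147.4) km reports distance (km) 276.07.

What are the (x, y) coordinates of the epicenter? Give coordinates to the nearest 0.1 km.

Circle about each station: (x + 193.1)² + (y + 175.6)² = 432.29²; (x + 25.5)² + (y − 169.4)² = 148.70²; (x − 77.7)² + (y + 147.4)² = 276.07².
Subtracting pairs of circle equations eliminates x²+y² and gives linear equations (the radical axes):
335.2 x + 690.0 y = 125986.59
541.6 x + 56.4 y = 70301.08
Solving the 2×2 system: x ≈ 116.7, y ≈ 125.9 km.

116.7 km east, 125.9 km north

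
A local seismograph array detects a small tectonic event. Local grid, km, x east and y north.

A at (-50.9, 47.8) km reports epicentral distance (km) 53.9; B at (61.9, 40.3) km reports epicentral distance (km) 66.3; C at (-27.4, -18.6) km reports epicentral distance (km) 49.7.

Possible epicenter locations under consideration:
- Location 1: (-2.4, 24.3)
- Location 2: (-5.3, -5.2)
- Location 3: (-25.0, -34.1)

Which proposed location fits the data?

For each candidate, compare |candidate − station| to the reported distance:
Location 1: residuals A 0.0, B 0.0, C 0.0 → max 0.0 km
Location 2: residuals A 16.0, B 14.9, C 23.9 → max 23.9 km
Location 3: residuals A 32.0, B 48.1, C 34.0 → max 48.1 km
Only Location 1 has all residuals ≈ 0.

Location 1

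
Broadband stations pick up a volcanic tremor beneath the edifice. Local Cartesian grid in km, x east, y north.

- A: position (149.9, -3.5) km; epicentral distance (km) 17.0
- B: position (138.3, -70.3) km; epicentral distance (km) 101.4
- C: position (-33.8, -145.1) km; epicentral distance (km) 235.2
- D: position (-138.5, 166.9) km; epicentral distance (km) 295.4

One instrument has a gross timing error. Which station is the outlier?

Solve using three stations at a time. Using B, C, D (subtract circle equations pairwise → linear system) gives (x, y) ≈ (123.3, 30.0).
Distances from that point to each station vs reported:
  A: calculated 42.8 vs reported 17.0 → residual 25.8 km
  B: calculated 101.4 vs reported 101.4 → residual 0.0 km
  C: calculated 235.2 vs reported 235.2 → residual 0.0 km
  D: calculated 295.4 vs reported 295.4 → residual 0.0 km
B, C, D are mutually consistent (residuals ≈ 0); A is off by 25.8 km.

A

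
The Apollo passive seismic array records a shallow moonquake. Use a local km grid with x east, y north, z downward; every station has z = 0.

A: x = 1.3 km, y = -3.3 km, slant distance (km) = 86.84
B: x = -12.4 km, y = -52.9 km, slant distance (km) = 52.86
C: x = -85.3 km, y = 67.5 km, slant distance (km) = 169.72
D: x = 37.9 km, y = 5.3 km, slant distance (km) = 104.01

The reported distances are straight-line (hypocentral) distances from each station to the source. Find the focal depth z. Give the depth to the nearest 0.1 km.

Each station gives a sphere (x−x_i)² + (y−y_i)² + z² = d_i² (stations at z=0).
Subtracting the A sphere from B and C: z² cancels, leaving linear equations in x and y:
-27.4 x − 99.2 y = 7686.60
-173.2 x + 141.6 y = -9443.93
Solving: x ≈ -7.197, y ≈ -75.498 km (keep extra digits for the depth step; rounded: -7.2, -75.5).
Then from the A sphere: z² = 86.84² − (x − 1.3)² − (y + 3.3)² with x = -7.197, y = -75.498, so z ≈ 47.502 ≈ 47.5 km.

depth ≈ 47.5 km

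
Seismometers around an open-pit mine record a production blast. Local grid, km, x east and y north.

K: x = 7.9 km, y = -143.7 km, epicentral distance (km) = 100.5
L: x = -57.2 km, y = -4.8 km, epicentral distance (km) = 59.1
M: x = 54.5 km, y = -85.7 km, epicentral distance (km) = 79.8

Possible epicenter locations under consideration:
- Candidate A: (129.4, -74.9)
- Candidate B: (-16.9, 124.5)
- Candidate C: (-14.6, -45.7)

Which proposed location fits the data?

Candidate C

For each candidate, compare |candidate − station| to the reported distance:
Candidate A: residuals K 39.1, L 140.2, M 4.1 → max 140.2 km
Candidate B: residuals K 168.8, L 76.3, M 142.2 → max 168.8 km
Candidate C: residuals K 0.0, L 0.0, M 0.0 → max 0.0 km
Only Candidate C has all residuals ≈ 0.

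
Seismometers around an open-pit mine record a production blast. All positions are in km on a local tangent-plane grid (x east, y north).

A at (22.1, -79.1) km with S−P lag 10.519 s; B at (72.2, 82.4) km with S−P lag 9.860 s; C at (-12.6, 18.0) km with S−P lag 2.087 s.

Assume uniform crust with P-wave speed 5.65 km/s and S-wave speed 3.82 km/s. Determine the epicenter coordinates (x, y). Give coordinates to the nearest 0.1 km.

Distance from S−P lag: d = Δt · v_P v_S / (v_P − v_S) = Δt · (5.65·3.82)/(5.65−3.82) ≈ 11.7940·Δt.
So d_A = 124.06, d_B = 116.29, d_C = 24.61 km.
Circle about each station: (x − 22.1)² + (y + 79.1)² = 124.06²; (x − 72.2)² + (y − 82.4)² = 116.29²; (x + 12.6)² + (y − 18.0)² = 24.61².
Subtracting the A equation from the B and C equations removes the quadratic terms:
100.2 x + 323.0 y = 7124.90
-69.4 x + 194.2 y = 8522.77
Solving the 2×2 system: x ≈ -32.7, y ≈ 32.2 km.
Check against A (with the unrounded x, y): √((x − 22.1)²+(y + 79.1)²) = 124.06 ≈ 124.06 km. ✓

(-32.7, 32.2)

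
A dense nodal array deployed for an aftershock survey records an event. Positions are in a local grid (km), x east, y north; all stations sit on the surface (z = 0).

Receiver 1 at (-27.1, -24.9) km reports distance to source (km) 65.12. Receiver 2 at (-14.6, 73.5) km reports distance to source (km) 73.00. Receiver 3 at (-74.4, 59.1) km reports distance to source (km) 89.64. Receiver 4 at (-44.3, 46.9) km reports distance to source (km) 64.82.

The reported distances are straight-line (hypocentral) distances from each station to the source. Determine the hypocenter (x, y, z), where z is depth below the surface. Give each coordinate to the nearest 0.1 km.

(-10.1, 17.4, 46.5)

Each station gives a sphere (x−x_i)² + (y−y_i)² + z² = d_i² (stations at z=0).
Subtracting the Receiver 1 sphere from Receiver 2 and Receiver 3: z² cancels, leaving linear equations in x and y:
25.0 x + 196.8 y = 3172.60
-94.6 x + 168.0 y = 3879.03
Solving: x ≈ -10.097, y ≈ 17.404 km (keep extra digits for the depth step; rounded: -10.1, 17.4).
Then from the Receiver 1 sphere: z² = 65.12² − (x + 27.1)² − (y + 24.9)² with x = -10.097, y = 17.404, so z ≈ 46.496 ≈ 46.5 km.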